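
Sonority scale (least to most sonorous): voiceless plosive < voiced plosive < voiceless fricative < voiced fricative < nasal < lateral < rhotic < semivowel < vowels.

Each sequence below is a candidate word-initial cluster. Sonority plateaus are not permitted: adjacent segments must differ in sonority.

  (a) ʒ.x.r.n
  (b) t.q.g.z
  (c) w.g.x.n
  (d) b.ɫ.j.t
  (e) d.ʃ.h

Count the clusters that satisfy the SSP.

(a) sonority 4-3-7-5: ill-formed.
(b) sonority 1-1-2-4: ill-formed.
(c) sonority 8-2-3-5: ill-formed.
(d) sonority 2-6-8-1: ill-formed.
(e) sonority 2-3-3: ill-formed.

0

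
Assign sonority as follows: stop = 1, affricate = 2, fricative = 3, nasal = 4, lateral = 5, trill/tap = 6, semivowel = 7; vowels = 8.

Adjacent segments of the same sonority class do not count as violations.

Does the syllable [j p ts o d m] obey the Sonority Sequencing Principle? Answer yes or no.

no

Onset: /j/ is a semivowel (sonority 7), /p/ is a stop (sonority 1), /ts/ is an affricate (sonority 2); then the nucleus /o/ (sonority 8).
Onset profile 7-1-2-8 — does not rise throughout.
Coda: /d/ is a stop (sonority 1), /m/ is a nasal (sonority 4).
Coda profile 8-1-4 — does not fall throughout.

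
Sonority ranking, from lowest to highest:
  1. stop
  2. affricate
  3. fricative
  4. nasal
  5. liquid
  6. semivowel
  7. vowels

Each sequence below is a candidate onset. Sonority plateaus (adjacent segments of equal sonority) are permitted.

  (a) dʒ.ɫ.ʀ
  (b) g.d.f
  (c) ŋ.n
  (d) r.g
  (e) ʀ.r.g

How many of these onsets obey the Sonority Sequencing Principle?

(a) 2-5-5 → obeys
(b) 1-1-3 → obeys
(c) 4-4 → obeys
(d) 5-1 → violates
(e) 5-5-1 → violates

3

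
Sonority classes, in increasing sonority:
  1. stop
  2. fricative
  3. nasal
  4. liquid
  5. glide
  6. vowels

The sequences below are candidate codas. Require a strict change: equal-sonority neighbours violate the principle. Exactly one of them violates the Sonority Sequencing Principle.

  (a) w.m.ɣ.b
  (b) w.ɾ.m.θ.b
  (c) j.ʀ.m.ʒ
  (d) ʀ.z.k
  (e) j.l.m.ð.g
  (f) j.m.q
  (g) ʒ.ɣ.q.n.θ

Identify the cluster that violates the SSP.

g

(a) sonority 5-3-2-1: well-formed.
(b) sonority 5-4-3-2-1: well-formed.
(c) sonority 5-4-3-2: well-formed.
(d) sonority 4-2-1: well-formed.
(e) sonority 5-4-3-2-1: well-formed.
(f) sonority 5-3-1: well-formed.
(g) sonority 2-2-1-3-2: ill-formed.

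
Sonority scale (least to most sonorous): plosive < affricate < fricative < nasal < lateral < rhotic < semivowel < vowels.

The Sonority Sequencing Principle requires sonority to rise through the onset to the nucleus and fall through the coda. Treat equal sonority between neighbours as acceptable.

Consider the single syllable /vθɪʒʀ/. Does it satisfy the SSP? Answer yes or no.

Onset: /v/ is a fricative (sonority 3), /θ/ is a fricative (sonority 3); then the nucleus /ɪ/ (sonority 8).
Onset profile 3-3-8 — rises to the nucleus.
Coda: /ʒ/ is a fricative (sonority 3), /ʀ/ is a rhotic (sonority 6).
Coda profile 8-3-6 — does not fall throughout.

no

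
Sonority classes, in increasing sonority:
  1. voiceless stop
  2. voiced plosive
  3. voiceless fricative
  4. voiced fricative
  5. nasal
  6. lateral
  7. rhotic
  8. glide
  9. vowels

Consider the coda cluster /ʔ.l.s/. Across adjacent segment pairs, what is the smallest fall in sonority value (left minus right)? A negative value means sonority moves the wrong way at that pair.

-5

/ʔ/: voiceless stop = 1.
/l/: lateral = 6.
/s/: voiceless fricative = 3.
/ʔ/→/l/: change -5.
/l/→/s/: change +3.
Minimum = -5.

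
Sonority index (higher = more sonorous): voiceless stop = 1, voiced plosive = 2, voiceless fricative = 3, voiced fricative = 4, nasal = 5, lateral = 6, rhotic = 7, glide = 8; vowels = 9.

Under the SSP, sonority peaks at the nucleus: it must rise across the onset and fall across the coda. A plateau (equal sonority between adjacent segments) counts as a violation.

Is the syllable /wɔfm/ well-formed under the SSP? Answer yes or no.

no

Onset: /w/ is a glide (sonority 8); then the nucleus /ɔ/ (sonority 9).
Onset profile 8-9 — rises to the nucleus.
Coda: /f/ is a voiceless fricative (sonority 3), /m/ is a nasal (sonority 5).
Coda profile 9-3-5 — does not strictly fall throughout.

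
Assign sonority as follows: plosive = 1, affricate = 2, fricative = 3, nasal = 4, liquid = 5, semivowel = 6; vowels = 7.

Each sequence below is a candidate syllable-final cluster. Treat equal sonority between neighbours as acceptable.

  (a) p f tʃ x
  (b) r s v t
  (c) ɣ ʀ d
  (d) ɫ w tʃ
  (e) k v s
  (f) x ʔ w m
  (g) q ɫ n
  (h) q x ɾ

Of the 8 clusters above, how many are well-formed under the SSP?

(a) p f tʃ x: profile 1-3-2-3 — violates.
(b) r s v t: profile 5-3-3-1 — obeys.
(c) ɣ ʀ d: profile 3-5-1 — violates.
(d) ɫ w tʃ: profile 5-6-2 — violates.
(e) k v s: profile 1-3-3 — violates.
(f) x ʔ w m: profile 3-1-6-4 — violates.
(g) q ɫ n: profile 1-5-4 — violates.
(h) q x ɾ: profile 1-3-5 — violates.

1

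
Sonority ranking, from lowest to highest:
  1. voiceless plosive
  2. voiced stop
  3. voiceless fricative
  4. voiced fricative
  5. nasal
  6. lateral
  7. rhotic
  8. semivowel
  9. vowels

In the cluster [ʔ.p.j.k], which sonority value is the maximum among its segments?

8

/ʔ/ is a voiceless plosive (sonority 1).
/p/ is a voiceless plosive (sonority 1).
/j/ is a semivowel (sonority 8).
/k/ is a voiceless plosive (sonority 1).
The maximum is 8.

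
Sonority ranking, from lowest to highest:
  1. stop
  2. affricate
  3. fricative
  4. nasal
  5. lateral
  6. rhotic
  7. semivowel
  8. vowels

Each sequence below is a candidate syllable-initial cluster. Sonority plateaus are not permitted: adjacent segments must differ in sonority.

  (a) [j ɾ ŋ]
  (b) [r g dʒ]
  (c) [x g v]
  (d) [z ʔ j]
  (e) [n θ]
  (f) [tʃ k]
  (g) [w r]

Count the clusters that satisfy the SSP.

0

(a) 7-6-4 → violates
(b) 6-1-2 → violates
(c) 3-1-3 → violates
(d) 3-1-7 → violates
(e) 4-3 → violates
(f) 2-1 → violates
(g) 7-6 → violates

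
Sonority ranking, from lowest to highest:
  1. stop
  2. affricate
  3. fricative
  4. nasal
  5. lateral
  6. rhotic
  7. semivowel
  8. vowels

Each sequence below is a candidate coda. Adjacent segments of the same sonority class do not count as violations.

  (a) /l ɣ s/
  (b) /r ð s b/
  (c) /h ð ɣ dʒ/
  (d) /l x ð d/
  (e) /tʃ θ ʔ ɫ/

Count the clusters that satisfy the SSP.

(a) /l ɣ s/: profile 5-3-3 — obeys.
(b) /r ð s b/: profile 6-3-3-1 — obeys.
(c) /h ð ɣ dʒ/: profile 3-3-3-2 — obeys.
(d) /l x ð d/: profile 5-3-3-1 — obeys.
(e) /tʃ θ ʔ ɫ/: profile 2-3-1-5 — violates.

4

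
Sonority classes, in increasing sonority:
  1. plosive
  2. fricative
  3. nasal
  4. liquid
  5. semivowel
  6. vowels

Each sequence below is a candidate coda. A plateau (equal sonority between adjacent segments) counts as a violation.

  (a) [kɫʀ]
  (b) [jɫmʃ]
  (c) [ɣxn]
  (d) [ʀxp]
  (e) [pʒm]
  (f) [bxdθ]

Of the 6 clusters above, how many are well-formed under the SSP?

(a) 1-4-4 → violates
(b) 5-4-3-2 → obeys
(c) 2-2-3 → violates
(d) 4-2-1 → obeys
(e) 1-2-3 → violates
(f) 1-2-1-2 → violates

2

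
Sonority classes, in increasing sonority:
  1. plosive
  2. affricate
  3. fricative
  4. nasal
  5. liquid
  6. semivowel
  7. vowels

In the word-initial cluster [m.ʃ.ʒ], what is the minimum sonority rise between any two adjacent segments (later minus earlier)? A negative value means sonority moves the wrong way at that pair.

-1

/m/ is a nasal (sonority 4).
/ʃ/ is a fricative (sonority 3).
/ʒ/ is a fricative (sonority 3).
/m/→/ʃ/: change -1.
/ʃ/→/ʒ/: change +0.
Minimum = -1.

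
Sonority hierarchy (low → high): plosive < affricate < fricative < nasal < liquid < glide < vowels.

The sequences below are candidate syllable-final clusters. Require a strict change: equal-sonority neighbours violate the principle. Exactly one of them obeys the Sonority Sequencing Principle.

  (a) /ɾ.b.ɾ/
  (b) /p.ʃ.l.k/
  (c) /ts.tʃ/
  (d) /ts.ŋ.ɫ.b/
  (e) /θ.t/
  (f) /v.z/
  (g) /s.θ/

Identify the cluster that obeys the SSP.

e

(a) 5-1-5 → violates
(b) 1-3-5-1 → violates
(c) 2-2 → violates
(d) 2-4-5-1 → violates
(e) 3-1 → obeys
(f) 3-3 → violates
(g) 3-3 → violates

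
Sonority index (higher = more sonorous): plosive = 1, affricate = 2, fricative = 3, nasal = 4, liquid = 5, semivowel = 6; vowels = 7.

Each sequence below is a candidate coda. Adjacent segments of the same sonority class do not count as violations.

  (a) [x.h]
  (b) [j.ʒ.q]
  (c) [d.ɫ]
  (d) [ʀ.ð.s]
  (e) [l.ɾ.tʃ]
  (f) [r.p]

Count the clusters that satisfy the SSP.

(a) 3-3 → obeys
(b) 6-3-1 → obeys
(c) 1-5 → violates
(d) 5-3-3 → obeys
(e) 5-5-2 → obeys
(f) 5-1 → obeys

5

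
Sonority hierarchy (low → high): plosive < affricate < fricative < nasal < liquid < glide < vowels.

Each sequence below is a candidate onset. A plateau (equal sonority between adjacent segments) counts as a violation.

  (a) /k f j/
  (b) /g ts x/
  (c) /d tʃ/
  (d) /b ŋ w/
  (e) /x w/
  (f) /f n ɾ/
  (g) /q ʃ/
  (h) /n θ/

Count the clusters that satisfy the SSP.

7

(a) 1-3-6 → obeys
(b) 1-2-3 → obeys
(c) 1-2 → obeys
(d) 1-4-6 → obeys
(e) 3-6 → obeys
(f) 3-4-5 → obeys
(g) 1-3 → obeys
(h) 4-3 → violates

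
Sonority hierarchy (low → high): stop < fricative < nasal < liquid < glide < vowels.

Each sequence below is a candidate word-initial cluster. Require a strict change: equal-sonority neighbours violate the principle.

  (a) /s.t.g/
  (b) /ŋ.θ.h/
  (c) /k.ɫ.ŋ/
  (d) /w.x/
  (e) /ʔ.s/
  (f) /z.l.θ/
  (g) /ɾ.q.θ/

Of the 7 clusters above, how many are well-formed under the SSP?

1

(a) /s.t.g/: profile 2-1-1 — violates.
(b) /ŋ.θ.h/: profile 3-2-2 — violates.
(c) /k.ɫ.ŋ/: profile 1-4-3 — violates.
(d) /w.x/: profile 5-2 — violates.
(e) /ʔ.s/: profile 1-2 — obeys.
(f) /z.l.θ/: profile 2-4-2 — violates.
(g) /ɾ.q.θ/: profile 4-1-2 — violates.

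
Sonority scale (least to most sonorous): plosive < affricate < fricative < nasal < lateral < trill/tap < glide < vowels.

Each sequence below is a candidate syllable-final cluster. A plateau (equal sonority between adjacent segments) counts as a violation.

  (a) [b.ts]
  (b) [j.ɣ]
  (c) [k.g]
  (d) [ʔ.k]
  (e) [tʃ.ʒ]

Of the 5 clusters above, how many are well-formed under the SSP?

1

(a) sonority 1-2: ill-formed.
(b) sonority 7-3: well-formed.
(c) sonority 1-1: ill-formed.
(d) sonority 1-1: ill-formed.
(e) sonority 2-3: ill-formed.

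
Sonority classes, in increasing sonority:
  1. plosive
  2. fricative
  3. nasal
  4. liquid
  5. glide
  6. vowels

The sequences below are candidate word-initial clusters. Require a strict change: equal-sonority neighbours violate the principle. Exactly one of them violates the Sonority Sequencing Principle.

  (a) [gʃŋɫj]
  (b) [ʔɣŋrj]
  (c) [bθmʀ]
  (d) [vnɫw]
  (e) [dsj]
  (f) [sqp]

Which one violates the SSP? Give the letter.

(a) 1-2-3-4-5 → obeys
(b) 1-2-3-4-5 → obeys
(c) 1-2-3-4 → obeys
(d) 2-3-4-5 → obeys
(e) 1-2-5 → obeys
(f) 2-1-1 → violates

f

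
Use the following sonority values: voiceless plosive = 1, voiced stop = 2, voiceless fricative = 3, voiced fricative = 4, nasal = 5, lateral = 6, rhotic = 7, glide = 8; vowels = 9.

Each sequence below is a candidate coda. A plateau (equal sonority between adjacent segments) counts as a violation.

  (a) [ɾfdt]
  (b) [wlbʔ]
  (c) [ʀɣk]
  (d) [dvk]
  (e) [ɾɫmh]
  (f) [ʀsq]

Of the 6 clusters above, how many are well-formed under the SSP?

(a) [ɾfdt]: profile 7-3-2-1 — obeys.
(b) [wlbʔ]: profile 8-6-2-1 — obeys.
(c) [ʀɣk]: profile 7-4-1 — obeys.
(d) [dvk]: profile 2-4-1 — violates.
(e) [ɾɫmh]: profile 7-6-5-3 — obeys.
(f) [ʀsq]: profile 7-3-1 — obeys.

5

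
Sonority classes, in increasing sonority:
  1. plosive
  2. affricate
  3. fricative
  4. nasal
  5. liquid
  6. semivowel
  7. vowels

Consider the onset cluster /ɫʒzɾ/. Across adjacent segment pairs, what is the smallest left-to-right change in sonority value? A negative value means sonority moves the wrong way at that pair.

-2

/ɫ/ — liquid, sonority 5.
/ʒ/ — fricative, sonority 3.
/z/ — fricative, sonority 3.
/ɾ/ — liquid, sonority 5.
/ɫ/→/ʒ/: change -2.
/ʒ/→/z/: change +0.
/z/→/ɾ/: change +2.
Minimum = -2.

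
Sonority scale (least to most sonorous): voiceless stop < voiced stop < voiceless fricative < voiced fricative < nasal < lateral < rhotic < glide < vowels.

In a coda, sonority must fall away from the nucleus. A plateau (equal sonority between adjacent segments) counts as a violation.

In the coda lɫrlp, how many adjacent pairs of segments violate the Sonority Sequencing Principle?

/l/: lateral = 6.
/ɫ/: lateral = 6.
/r/: rhotic = 7.
/l/: lateral = 6.
/p/: voiceless stop = 1.
/l/→/ɫ/: 6→6 (plateau) — violation.
/ɫ/→/r/: 6→7 (does not fall) — violation.
/r/→/l/: 7→6 (falls) — ok.
/l/→/p/: 6→1 (falls) — ok.

2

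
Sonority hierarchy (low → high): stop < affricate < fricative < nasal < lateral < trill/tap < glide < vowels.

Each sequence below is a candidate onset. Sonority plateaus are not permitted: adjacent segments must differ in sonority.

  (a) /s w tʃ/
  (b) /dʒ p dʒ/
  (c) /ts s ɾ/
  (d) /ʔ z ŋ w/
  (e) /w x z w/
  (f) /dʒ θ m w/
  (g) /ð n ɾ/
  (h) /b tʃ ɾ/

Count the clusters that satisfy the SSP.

(a) /s w tʃ/: profile 3-7-2 — violates.
(b) /dʒ p dʒ/: profile 2-1-2 — violates.
(c) /ts s ɾ/: profile 2-3-6 — obeys.
(d) /ʔ z ŋ w/: profile 1-3-4-7 — obeys.
(e) /w x z w/: profile 7-3-3-7 — violates.
(f) /dʒ θ m w/: profile 2-3-4-7 — obeys.
(g) /ð n ɾ/: profile 3-4-6 — obeys.
(h) /b tʃ ɾ/: profile 1-2-6 — obeys.

5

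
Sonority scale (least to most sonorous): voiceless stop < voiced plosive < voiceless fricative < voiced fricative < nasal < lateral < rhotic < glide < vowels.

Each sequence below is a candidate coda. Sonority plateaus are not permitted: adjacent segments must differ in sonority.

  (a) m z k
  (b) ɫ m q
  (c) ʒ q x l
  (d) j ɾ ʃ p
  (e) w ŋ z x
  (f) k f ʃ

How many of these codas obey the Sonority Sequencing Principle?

4

(a) sonority 5-4-1: well-formed.
(b) sonority 6-5-1: well-formed.
(c) sonority 4-1-3-6: ill-formed.
(d) sonority 8-7-3-1: well-formed.
(e) sonority 8-5-4-3: well-formed.
(f) sonority 1-3-3: ill-formed.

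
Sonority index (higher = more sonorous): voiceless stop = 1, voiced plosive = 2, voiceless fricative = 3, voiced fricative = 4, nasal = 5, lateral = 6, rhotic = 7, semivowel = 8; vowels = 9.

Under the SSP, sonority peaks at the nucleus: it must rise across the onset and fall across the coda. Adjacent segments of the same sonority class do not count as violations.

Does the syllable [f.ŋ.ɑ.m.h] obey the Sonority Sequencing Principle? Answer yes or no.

yes

Onset: /f/ is a voiceless fricative (sonority 3), /ŋ/ is a nasal (sonority 5); then the nucleus /ɑ/ (sonority 9).
Onset profile 3-5-9 — rises to the nucleus.
Coda: /m/ is a nasal (sonority 5), /h/ is a voiceless fricative (sonority 3).
Coda profile 9-5-3 — falls from the nucleus.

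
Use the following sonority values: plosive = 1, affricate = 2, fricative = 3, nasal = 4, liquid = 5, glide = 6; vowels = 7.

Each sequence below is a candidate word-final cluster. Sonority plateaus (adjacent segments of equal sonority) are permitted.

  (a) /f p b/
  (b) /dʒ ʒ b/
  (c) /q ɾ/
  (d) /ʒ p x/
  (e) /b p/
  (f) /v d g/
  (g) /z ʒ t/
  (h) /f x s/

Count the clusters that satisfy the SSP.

5

(a) sonority 3-1-1: well-formed.
(b) sonority 2-3-1: ill-formed.
(c) sonority 1-5: ill-formed.
(d) sonority 3-1-3: ill-formed.
(e) sonority 1-1: well-formed.
(f) sonority 3-1-1: well-formed.
(g) sonority 3-3-1: well-formed.
(h) sonority 3-3-3: well-formed.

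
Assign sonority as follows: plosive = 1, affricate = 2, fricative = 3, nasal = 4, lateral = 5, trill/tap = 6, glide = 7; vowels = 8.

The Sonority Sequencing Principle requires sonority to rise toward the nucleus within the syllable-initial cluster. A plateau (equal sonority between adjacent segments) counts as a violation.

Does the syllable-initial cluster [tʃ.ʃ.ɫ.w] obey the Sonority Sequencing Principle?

yes

/tʃ/: affricate = 2.
/ʃ/: fricative = 3.
/ɫ/: lateral = 5.
/w/: glide = 7.
The profile 2-3-5-7 strictly rises, so the syllable-initial cluster satisfies the SSP.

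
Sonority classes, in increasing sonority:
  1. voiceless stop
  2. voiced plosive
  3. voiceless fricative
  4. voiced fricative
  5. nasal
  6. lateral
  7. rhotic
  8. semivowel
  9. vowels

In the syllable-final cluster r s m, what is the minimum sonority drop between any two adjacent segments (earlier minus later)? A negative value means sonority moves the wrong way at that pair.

/r/ — rhotic, sonority 7.
/s/ — voiceless fricative, sonority 3.
/m/ — nasal, sonority 5.
/r/→/s/: change +4.
/s/→/m/: change -2.
Minimum = -2.

-2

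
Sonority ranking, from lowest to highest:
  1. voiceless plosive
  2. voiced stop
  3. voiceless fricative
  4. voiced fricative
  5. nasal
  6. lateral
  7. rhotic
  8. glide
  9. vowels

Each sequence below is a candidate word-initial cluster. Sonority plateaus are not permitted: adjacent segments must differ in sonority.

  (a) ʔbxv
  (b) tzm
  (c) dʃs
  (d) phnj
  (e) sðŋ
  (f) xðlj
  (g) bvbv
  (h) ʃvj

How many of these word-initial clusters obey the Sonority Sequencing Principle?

(a) ʔbxv: profile 1-2-3-4 — obeys.
(b) tzm: profile 1-4-5 — obeys.
(c) dʃs: profile 2-3-3 — violates.
(d) phnj: profile 1-3-5-8 — obeys.
(e) sðŋ: profile 3-4-5 — obeys.
(f) xðlj: profile 3-4-6-8 — obeys.
(g) bvbv: profile 2-4-2-4 — violates.
(h) ʃvj: profile 3-4-8 — obeys.

6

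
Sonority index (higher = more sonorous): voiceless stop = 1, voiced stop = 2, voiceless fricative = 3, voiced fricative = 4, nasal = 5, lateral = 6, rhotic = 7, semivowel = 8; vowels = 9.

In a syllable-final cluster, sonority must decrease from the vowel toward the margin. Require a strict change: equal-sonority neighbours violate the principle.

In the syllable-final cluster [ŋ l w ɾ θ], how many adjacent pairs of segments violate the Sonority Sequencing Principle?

2

/ŋ/ is a nasal (sonority 5).
/l/ is a lateral (sonority 6).
/w/ is a semivowel (sonority 8).
/ɾ/ is a rhotic (sonority 7).
/θ/ is a voiceless fricative (sonority 3).
/ŋ/→/l/: 5→6 (does not fall) — violation.
/l/→/w/: 6→8 (does not fall) — violation.
/w/→/ɾ/: 8→7 (falls) — ok.
/ɾ/→/θ/: 7→3 (falls) — ok.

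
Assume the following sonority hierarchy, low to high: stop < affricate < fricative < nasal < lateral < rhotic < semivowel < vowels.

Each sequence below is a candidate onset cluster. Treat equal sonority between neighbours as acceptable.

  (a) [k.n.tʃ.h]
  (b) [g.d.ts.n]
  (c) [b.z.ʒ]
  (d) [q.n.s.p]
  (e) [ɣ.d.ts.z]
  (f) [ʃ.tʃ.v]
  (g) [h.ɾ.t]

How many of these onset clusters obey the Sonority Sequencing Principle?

2

(a) 1-4-2-3 → violates
(b) 1-1-2-4 → obeys
(c) 1-3-3 → obeys
(d) 1-4-3-1 → violates
(e) 3-1-2-3 → violates
(f) 3-2-3 → violates
(g) 3-6-1 → violates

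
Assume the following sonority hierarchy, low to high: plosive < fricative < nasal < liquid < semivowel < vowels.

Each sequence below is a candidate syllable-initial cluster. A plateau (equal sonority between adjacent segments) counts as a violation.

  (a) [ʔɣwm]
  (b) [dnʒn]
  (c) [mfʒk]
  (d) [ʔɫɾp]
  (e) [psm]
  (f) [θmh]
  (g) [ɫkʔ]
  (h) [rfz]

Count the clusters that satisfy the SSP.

(a) 1-2-5-3 → violates
(b) 1-3-2-3 → violates
(c) 3-2-2-1 → violates
(d) 1-4-4-1 → violates
(e) 1-2-3 → obeys
(f) 2-3-2 → violates
(g) 4-1-1 → violates
(h) 4-2-2 → violates

1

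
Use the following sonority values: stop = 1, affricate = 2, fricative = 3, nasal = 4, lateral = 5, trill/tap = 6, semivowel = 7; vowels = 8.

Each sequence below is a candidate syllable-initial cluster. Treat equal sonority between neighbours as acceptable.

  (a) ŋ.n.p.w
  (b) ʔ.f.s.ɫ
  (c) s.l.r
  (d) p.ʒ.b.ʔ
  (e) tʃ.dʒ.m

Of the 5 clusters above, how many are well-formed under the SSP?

3

(a) ŋ.n.p.w: profile 4-4-1-7 — violates.
(b) ʔ.f.s.ɫ: profile 1-3-3-5 — obeys.
(c) s.l.r: profile 3-5-6 — obeys.
(d) p.ʒ.b.ʔ: profile 1-3-1-1 — violates.
(e) tʃ.dʒ.m: profile 2-2-4 — obeys.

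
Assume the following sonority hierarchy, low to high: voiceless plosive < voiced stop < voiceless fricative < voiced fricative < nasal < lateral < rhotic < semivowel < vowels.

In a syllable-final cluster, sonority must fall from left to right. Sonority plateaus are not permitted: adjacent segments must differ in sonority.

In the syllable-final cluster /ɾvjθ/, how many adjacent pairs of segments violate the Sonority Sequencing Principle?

/ɾ/: rhotic = 7.
/v/: voiced fricative = 4.
/j/: semivowel = 8.
/θ/: voiceless fricative = 3.
/ɾ/→/v/: 7→4 (falls) — ok.
/v/→/j/: 4→8 (does not fall) — violation.
/j/→/θ/: 8→3 (falls) — ok.

1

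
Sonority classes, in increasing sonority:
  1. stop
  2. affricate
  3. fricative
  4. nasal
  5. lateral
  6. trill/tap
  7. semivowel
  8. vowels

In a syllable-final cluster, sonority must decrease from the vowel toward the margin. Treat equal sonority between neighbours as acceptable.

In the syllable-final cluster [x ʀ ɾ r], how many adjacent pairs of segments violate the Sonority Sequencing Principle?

/x/ is a fricative (sonority 3).
/ʀ/ is a trill/tap (sonority 6).
/ɾ/ is a trill/tap (sonority 6).
/r/ is a trill/tap (sonority 6).
/x/→/ʀ/: 3→6 (does not fall) — violation.
/ʀ/→/ɾ/: 6→6 (plateau, allowed) — ok.
/ɾ/→/r/: 6→6 (plateau, allowed) — ok.

1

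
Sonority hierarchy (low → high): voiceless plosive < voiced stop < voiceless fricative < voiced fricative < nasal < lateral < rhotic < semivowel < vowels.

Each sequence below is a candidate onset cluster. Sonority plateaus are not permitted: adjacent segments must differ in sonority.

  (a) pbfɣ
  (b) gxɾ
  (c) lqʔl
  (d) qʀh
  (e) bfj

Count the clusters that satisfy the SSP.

(a) 1-2-3-4 → obeys
(b) 2-3-7 → obeys
(c) 6-1-1-6 → violates
(d) 1-7-3 → violates
(e) 2-3-8 → obeys

3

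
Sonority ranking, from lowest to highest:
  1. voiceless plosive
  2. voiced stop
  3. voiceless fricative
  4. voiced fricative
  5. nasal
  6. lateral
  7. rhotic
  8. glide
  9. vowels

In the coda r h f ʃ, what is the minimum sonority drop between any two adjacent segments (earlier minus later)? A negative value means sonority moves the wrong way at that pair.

/r/ is a rhotic (sonority 7).
/h/ is a voiceless fricative (sonority 3).
/f/ is a voiceless fricative (sonority 3).
/ʃ/ is a voiceless fricative (sonority 3).
/r/→/h/: change +4.
/h/→/f/: change +0.
/f/→/ʃ/: change +0.
Minimum = 0.

0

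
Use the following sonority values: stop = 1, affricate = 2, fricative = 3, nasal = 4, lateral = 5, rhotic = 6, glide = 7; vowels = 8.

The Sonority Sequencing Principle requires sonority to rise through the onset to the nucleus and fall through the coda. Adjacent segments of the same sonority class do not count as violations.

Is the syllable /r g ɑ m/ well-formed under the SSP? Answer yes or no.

no

Onset: /r/ is a rhotic (sonority 6), /g/ is a stop (sonority 1); then the nucleus /ɑ/ (sonority 8).
Onset profile 6-1-8 — does not rise throughout.
Coda: /m/ is a nasal (sonority 4).
Coda profile 8-4 — falls from the nucleus.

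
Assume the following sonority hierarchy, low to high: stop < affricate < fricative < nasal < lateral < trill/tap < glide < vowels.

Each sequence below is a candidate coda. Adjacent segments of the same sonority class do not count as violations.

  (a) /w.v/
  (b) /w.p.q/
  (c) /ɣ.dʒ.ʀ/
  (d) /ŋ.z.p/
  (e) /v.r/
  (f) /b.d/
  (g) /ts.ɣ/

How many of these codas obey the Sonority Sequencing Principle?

4

(a) /w.v/: profile 7-3 — obeys.
(b) /w.p.q/: profile 7-1-1 — obeys.
(c) /ɣ.dʒ.ʀ/: profile 3-2-6 — violates.
(d) /ŋ.z.p/: profile 4-3-1 — obeys.
(e) /v.r/: profile 3-6 — violates.
(f) /b.d/: profile 1-1 — obeys.
(g) /ts.ɣ/: profile 2-3 — violates.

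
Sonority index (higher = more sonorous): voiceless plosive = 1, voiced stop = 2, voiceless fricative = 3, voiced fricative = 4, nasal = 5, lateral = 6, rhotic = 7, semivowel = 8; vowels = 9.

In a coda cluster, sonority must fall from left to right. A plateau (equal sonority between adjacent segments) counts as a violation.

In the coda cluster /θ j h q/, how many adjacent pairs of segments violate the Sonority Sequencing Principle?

/θ/ — voiceless fricative, sonority 3.
/j/ — semivowel, sonority 8.
/h/ — voiceless fricative, sonority 3.
/q/ — voiceless plosive, sonority 1.
/θ/→/j/: 3→8 (does not fall) — violation.
/j/→/h/: 8→3 (falls) — ok.
/h/→/q/: 3→1 (falls) — ok.

1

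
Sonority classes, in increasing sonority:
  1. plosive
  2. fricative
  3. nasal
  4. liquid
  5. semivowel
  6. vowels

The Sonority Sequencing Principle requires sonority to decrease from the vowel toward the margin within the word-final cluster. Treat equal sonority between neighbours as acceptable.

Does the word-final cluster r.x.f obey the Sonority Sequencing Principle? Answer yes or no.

yes

/r/ is a liquid (sonority 4).
/x/ is a fricative (sonority 2).
/f/ is a fricative (sonority 2).
The profile 4-2-2 is non-increasing (plateaus allowed), so the word-final cluster satisfies the SSP.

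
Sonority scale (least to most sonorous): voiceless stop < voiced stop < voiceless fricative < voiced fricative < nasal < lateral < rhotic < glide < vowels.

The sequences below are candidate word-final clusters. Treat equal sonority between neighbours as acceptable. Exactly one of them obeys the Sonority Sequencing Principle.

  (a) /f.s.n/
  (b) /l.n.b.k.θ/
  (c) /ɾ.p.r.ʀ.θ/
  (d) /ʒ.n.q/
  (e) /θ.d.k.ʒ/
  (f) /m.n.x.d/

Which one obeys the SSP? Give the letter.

f

(a) /f.s.n/: profile 3-3-5 — violates.
(b) /l.n.b.k.θ/: profile 6-5-2-1-3 — violates.
(c) /ɾ.p.r.ʀ.θ/: profile 7-1-7-7-3 — violates.
(d) /ʒ.n.q/: profile 4-5-1 — violates.
(e) /θ.d.k.ʒ/: profile 3-2-1-4 — violates.
(f) /m.n.x.d/: profile 5-5-3-2 — obeys.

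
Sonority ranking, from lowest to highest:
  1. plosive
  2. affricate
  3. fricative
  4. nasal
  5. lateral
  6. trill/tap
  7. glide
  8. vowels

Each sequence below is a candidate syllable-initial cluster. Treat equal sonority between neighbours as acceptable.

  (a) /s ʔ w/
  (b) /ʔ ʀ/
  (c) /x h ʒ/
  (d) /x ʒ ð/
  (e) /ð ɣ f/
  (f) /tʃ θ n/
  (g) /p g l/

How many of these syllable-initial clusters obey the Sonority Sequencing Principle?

6

(a) /s ʔ w/: profile 3-1-7 — violates.
(b) /ʔ ʀ/: profile 1-6 — obeys.
(c) /x h ʒ/: profile 3-3-3 — obeys.
(d) /x ʒ ð/: profile 3-3-3 — obeys.
(e) /ð ɣ f/: profile 3-3-3 — obeys.
(f) /tʃ θ n/: profile 2-3-4 — obeys.
(g) /p g l/: profile 1-1-5 — obeys.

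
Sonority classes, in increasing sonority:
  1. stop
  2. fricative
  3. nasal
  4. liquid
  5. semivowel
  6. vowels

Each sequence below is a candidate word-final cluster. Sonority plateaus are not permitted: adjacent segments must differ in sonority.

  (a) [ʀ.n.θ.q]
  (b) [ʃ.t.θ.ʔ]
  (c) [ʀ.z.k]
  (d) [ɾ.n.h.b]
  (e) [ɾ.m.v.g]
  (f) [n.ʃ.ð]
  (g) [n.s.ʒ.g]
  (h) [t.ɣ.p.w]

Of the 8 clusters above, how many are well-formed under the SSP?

4

(a) sonority 4-3-2-1: well-formed.
(b) sonority 2-1-2-1: ill-formed.
(c) sonority 4-2-1: well-formed.
(d) sonority 4-3-2-1: well-formed.
(e) sonority 4-3-2-1: well-formed.
(f) sonority 3-2-2: ill-formed.
(g) sonority 3-2-2-1: ill-formed.
(h) sonority 1-2-1-5: ill-formed.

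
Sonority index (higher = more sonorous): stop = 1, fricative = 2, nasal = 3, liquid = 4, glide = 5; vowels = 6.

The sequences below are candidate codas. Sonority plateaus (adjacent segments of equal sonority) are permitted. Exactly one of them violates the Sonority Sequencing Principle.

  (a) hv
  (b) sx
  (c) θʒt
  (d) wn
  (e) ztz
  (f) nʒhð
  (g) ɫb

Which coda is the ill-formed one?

e

(a) 2-2 → obeys
(b) 2-2 → obeys
(c) 2-2-1 → obeys
(d) 5-3 → obeys
(e) 2-1-2 → violates
(f) 3-2-2-2 → obeys
(g) 4-1 → obeys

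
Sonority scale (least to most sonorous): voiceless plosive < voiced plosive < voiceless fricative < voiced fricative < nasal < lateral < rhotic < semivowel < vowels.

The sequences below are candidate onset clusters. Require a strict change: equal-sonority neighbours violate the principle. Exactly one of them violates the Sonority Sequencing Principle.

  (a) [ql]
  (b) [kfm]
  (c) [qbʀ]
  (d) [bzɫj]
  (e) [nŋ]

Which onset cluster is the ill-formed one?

(a) sonority 1-6: well-formed.
(b) sonority 1-3-5: well-formed.
(c) sonority 1-2-7: well-formed.
(d) sonority 2-4-6-8: well-formed.
(e) sonority 5-5: ill-formed.

e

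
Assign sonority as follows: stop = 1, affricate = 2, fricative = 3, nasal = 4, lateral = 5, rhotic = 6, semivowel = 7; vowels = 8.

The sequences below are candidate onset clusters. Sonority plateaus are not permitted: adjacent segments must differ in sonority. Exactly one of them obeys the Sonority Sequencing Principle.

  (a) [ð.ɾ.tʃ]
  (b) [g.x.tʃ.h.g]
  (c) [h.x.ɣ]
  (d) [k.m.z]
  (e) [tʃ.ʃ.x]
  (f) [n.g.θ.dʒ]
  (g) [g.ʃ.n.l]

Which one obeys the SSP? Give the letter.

(a) 3-6-2 → violates
(b) 1-3-2-3-1 → violates
(c) 3-3-3 → violates
(d) 1-4-3 → violates
(e) 2-3-3 → violates
(f) 4-1-3-2 → violates
(g) 1-3-4-5 → obeys

g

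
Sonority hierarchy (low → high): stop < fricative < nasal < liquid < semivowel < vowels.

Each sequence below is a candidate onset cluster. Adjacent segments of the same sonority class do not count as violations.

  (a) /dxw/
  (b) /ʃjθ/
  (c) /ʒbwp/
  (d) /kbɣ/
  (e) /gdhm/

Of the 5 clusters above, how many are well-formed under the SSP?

3

(a) sonority 1-2-5: well-formed.
(b) sonority 2-5-2: ill-formed.
(c) sonority 2-1-5-1: ill-formed.
(d) sonority 1-1-2: well-formed.
(e) sonority 1-1-2-3: well-formed.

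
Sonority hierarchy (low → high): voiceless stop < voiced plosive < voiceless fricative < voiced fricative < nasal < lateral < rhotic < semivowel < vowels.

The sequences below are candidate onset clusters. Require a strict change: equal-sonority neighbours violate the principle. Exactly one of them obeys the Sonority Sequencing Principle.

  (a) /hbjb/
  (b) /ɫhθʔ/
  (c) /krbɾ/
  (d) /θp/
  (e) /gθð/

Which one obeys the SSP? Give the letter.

(a) sonority 3-2-8-2: ill-formed.
(b) sonority 6-3-3-1: ill-formed.
(c) sonority 1-7-2-7: ill-formed.
(d) sonority 3-1: ill-formed.
(e) sonority 2-3-4: well-formed.

e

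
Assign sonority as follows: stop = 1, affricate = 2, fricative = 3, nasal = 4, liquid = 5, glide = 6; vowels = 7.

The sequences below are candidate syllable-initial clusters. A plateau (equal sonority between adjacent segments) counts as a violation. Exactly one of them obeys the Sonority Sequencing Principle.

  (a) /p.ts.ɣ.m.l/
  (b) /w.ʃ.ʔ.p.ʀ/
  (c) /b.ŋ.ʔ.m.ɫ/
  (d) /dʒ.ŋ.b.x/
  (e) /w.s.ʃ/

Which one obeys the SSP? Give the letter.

a

(a) 1-2-3-4-5 → obeys
(b) 6-3-1-1-5 → violates
(c) 1-4-1-4-5 → violates
(d) 2-4-1-3 → violates
(e) 6-3-3 → violates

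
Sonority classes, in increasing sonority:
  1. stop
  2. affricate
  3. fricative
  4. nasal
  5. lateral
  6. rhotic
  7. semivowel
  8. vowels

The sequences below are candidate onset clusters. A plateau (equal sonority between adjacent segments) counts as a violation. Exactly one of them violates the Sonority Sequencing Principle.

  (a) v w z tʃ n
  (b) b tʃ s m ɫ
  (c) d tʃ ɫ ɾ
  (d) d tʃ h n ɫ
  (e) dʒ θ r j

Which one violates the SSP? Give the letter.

a

(a) sonority 3-7-3-2-4: ill-formed.
(b) sonority 1-2-3-4-5: well-formed.
(c) sonority 1-2-5-6: well-formed.
(d) sonority 1-2-3-4-5: well-formed.
(e) sonority 2-3-6-7: well-formed.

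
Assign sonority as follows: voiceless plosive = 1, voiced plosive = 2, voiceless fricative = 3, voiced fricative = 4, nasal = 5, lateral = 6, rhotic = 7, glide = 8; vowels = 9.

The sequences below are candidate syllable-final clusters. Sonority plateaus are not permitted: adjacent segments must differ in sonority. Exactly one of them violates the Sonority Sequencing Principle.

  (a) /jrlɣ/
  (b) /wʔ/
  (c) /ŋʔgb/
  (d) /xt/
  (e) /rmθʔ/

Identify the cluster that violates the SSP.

(a) 8-7-6-4 → obeys
(b) 8-1 → obeys
(c) 5-1-2-2 → violates
(d) 3-1 → obeys
(e) 7-5-3-1 → obeys

c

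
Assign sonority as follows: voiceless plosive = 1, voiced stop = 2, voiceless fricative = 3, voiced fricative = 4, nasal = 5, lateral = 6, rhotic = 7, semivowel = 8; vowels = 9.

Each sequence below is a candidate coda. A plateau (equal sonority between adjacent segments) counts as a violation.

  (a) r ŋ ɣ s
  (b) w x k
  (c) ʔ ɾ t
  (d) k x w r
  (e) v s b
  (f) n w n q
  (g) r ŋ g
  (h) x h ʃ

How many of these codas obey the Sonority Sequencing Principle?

4

(a) sonority 7-5-4-3: well-formed.
(b) sonority 8-3-1: well-formed.
(c) sonority 1-7-1: ill-formed.
(d) sonority 1-3-8-7: ill-formed.
(e) sonority 4-3-2: well-formed.
(f) sonority 5-8-5-1: ill-formed.
(g) sonority 7-5-2: well-formed.
(h) sonority 3-3-3: ill-formed.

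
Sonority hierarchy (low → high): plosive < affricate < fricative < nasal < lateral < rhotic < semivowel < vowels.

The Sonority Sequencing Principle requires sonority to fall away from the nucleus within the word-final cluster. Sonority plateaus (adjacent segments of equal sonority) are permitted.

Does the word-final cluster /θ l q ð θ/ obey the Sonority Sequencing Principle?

/θ/: fricative = 3.
/l/: lateral = 5.
/q/: plosive = 1.
/ð/: fricative = 3.
/θ/: fricative = 3.
The profile is 3-5-1-3-3. Between /θ/ (3) and /l/ (5) sonority does not fall, so the cluster violates the SSP.

no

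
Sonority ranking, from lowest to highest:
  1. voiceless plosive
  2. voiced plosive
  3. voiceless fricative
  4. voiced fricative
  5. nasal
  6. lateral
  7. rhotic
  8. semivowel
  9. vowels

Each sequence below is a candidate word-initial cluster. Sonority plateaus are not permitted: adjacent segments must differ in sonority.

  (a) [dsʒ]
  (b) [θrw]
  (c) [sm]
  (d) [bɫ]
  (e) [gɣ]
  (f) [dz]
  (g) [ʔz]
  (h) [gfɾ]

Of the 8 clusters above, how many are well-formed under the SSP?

(a) sonority 2-3-4: well-formed.
(b) sonority 3-7-8: well-formed.
(c) sonority 3-5: well-formed.
(d) sonority 2-6: well-formed.
(e) sonority 2-4: well-formed.
(f) sonority 2-4: well-formed.
(g) sonority 1-4: well-formed.
(h) sonority 2-3-7: well-formed.

8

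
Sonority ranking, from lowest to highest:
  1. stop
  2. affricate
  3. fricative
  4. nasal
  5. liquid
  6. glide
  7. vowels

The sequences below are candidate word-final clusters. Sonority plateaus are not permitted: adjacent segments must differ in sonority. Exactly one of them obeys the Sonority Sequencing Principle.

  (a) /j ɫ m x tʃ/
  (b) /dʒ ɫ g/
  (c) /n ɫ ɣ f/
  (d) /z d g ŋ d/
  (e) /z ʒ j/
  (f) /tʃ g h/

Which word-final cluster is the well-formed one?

(a) /j ɫ m x tʃ/: profile 6-5-4-3-2 — obeys.
(b) /dʒ ɫ g/: profile 2-5-1 — violates.
(c) /n ɫ ɣ f/: profile 4-5-3-3 — violates.
(d) /z d g ŋ d/: profile 3-1-1-4-1 — violates.
(e) /z ʒ j/: profile 3-3-6 — violates.
(f) /tʃ g h/: profile 2-1-3 — violates.

a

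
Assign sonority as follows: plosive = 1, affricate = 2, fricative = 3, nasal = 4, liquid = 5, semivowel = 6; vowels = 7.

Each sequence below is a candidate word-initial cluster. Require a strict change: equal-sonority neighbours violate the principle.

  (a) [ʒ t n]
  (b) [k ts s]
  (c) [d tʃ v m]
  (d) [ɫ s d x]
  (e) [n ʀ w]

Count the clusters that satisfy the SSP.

3

(a) [ʒ t n]: profile 3-1-4 — violates.
(b) [k ts s]: profile 1-2-3 — obeys.
(c) [d tʃ v m]: profile 1-2-3-4 — obeys.
(d) [ɫ s d x]: profile 5-3-1-3 — violates.
(e) [n ʀ w]: profile 4-5-6 — obeys.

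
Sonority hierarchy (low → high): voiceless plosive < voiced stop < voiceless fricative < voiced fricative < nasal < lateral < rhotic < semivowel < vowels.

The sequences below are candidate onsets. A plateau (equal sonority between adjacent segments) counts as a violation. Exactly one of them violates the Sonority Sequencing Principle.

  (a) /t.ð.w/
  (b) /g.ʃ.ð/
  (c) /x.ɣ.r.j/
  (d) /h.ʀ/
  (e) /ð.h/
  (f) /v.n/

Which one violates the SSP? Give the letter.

(a) /t.ð.w/: profile 1-4-8 — obeys.
(b) /g.ʃ.ð/: profile 2-3-4 — obeys.
(c) /x.ɣ.r.j/: profile 3-4-7-8 — obeys.
(d) /h.ʀ/: profile 3-7 — obeys.
(e) /ð.h/: profile 4-3 — violates.
(f) /v.n/: profile 4-5 — obeys.

e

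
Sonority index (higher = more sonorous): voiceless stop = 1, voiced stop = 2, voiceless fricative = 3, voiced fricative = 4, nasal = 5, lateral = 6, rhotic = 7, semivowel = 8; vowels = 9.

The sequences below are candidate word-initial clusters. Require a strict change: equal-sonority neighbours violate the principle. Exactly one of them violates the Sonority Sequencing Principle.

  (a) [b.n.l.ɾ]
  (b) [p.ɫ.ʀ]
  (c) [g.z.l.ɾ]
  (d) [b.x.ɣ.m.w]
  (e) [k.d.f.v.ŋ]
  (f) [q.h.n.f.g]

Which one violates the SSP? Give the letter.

(a) sonority 2-5-6-7: well-formed.
(b) sonority 1-6-7: well-formed.
(c) sonority 2-4-6-7: well-formed.
(d) sonority 2-3-4-5-8: well-formed.
(e) sonority 1-2-3-4-5: well-formed.
(f) sonority 1-3-5-3-2: ill-formed.

f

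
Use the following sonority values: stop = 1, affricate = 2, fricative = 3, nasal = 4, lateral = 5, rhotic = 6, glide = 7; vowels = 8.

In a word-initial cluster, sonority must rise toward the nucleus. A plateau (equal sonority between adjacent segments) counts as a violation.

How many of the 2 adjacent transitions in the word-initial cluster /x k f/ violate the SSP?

1

/x/ is a fricative (sonority 3).
/k/ is a stop (sonority 1).
/f/ is a fricative (sonority 3).
/x/→/k/: 3→1 (does not rise) — violation.
/k/→/f/: 1→3 (rises) — ok.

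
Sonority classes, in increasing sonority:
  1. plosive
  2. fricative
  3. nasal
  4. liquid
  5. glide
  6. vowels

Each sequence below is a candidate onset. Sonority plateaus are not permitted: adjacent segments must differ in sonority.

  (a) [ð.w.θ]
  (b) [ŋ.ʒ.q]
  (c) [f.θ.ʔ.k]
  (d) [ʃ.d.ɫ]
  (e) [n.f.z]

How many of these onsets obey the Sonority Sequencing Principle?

(a) sonority 2-5-2: ill-formed.
(b) sonority 3-2-1: ill-formed.
(c) sonority 2-2-1-1: ill-formed.
(d) sonority 2-1-4: ill-formed.
(e) sonority 3-2-2: ill-formed.

0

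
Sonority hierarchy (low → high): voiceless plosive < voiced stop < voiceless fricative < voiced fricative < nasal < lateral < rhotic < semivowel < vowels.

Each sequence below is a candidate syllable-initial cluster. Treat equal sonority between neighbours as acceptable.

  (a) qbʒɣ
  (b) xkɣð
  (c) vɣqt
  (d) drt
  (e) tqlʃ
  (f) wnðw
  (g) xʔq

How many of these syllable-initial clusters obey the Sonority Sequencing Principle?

1

(a) 1-2-4-4 → obeys
(b) 3-1-4-4 → violates
(c) 4-4-1-1 → violates
(d) 2-7-1 → violates
(e) 1-1-6-3 → violates
(f) 8-5-4-8 → violates
(g) 3-1-1 → violates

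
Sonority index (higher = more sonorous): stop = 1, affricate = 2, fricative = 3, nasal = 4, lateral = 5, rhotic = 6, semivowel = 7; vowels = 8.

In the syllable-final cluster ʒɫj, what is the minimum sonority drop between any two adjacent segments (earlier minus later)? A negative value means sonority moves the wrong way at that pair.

/ʒ/ is a fricative (sonority 3).
/ɫ/ is a lateral (sonority 5).
/j/ is a semivowel (sonority 7).
/ʒ/→/ɫ/: change -2.
/ɫ/→/j/: change -2.
Minimum = -2.

-2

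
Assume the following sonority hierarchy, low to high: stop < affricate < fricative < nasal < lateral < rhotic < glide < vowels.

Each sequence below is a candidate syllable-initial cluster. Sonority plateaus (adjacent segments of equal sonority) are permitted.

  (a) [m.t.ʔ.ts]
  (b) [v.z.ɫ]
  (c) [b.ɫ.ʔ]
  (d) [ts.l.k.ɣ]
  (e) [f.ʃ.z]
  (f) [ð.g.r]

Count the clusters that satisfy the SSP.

2

(a) sonority 4-1-1-2: ill-formed.
(b) sonority 3-3-5: well-formed.
(c) sonority 1-5-1: ill-formed.
(d) sonority 2-5-1-3: ill-formed.
(e) sonority 3-3-3: well-formed.
(f) sonority 3-1-6: ill-formed.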